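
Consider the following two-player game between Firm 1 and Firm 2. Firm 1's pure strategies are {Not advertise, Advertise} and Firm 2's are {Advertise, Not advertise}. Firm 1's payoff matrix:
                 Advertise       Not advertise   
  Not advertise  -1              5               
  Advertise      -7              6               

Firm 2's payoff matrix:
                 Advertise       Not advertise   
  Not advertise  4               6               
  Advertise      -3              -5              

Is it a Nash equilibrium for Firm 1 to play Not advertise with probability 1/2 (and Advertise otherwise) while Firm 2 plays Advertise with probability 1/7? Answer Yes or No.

Check Firm 2's indifference given Firm 1's mix p = 1/2:
  payoff from Advertise = 1/2; payoff from Not advertise = 1/2 — equal.
Check Firm 1's indifference given Firm 2's mix q = 1/7:
  payoff from Not advertise = 29/7; payoff from Advertise = 29/7 — equal.
Both players are indifferent, so neither can profitably deviate.

Yes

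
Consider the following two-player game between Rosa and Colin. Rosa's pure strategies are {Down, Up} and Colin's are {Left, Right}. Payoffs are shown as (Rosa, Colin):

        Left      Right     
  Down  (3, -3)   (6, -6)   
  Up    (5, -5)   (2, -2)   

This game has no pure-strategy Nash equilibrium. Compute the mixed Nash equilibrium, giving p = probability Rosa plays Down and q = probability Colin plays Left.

p = 1/2, q = 2/3

Set Colin's expected payoff from Left equal to that from Right:
  Colin's payoff from Left: p·(-3) + (1−p)·(-5) = 2p - 5
  Colin's payoff from Right: p·(-6) + (1−p)·(-2) = -4p - 2
  2p - 5 = -4p - 2  ⇒  6p = 3  ⇒  p = 1/2.
Set Rosa's expected payoff from Down equal to that from Up:
  Rosa's payoff from Down: q·3 + (1−q)·6 = -3q + 6
  Rosa's payoff from Up: q·5 + (1−q)·2 = 3q + 2
  -3q + 6 = 3q + 2  ⇒  -6q = -4  ⇒  q = 2/3.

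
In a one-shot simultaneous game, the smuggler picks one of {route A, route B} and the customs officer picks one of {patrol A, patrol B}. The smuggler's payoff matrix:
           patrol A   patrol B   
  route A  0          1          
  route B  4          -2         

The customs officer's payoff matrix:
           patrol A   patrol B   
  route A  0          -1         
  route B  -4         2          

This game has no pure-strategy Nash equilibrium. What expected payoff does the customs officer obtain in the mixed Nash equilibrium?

In a mixed equilibrium the customs officer is indifferent between patrol A and patrol B; this condition fixes p.
  the customs officer's payoff to patrol A: p·0 + (1−p)·(-4) = 4p - 4
  the customs officer's payoff to patrol B: p·(-1) + (1−p)·2 = -3p + 2
  4p - 4 = -3p + 2  ⇒  7p = 6  ⇒  p = 6/7.
At equilibrium the customs officer is indifferent across columns, so the customs officer's payoff equals the payoff from patrol A: (6/7)·0 + (1/7)·(-4) = -4/7.

-4/7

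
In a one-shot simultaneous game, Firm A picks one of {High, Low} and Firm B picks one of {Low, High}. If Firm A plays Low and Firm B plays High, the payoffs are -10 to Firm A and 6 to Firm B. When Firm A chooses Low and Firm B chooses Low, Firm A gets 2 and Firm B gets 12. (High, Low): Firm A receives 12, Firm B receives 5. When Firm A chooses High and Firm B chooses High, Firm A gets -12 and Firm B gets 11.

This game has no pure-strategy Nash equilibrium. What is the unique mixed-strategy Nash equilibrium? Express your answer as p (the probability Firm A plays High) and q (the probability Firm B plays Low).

Firm B's indifference between Low and High determines Firm A's mixing probability p:
  Firm B's payoff to Low: p·5 + (1−p)·12 = -7p + 12
  Firm B's payoff to High: p·11 + (1−p)·6 = 5p + 6
  -7p + 12 = 5p + 6  ⇒  -12p = -6  ⇒  p = 1/2.
In a mixed equilibrium Firm A is indifferent between High and Low; this condition fixes q.
  Firm A's payoff from High: q·12 + (1−q)·(-12) = 24q - 12
  Firm A's payoff from Low: q·2 + (1−q)·(-10) = 12q - 10
  24q - 12 = 12q - 10  ⇒  12q = 2  ⇒  q = 1/6.

p = 1/2, q = 1/6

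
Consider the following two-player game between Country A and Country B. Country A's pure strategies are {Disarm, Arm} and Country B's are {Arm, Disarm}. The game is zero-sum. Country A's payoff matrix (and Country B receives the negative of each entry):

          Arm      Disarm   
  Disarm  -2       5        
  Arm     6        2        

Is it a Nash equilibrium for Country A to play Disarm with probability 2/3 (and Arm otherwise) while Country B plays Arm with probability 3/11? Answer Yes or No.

Given Country A's mix p = 2/3, Country B's payoff from Arm is -2/3 but from Disarm is -4. Country B strictly prefers Arm, so Country B would not mix.
So the proposed profile is not a Nash equilibrium.

No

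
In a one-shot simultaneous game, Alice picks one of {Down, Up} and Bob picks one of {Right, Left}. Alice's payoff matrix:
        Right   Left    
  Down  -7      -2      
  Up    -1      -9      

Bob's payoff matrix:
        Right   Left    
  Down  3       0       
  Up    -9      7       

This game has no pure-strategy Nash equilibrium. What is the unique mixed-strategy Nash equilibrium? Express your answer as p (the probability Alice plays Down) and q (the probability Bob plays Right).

p = 16/19, q = 7/13

For Bob to be willing to mix, Bob must be indifferent between Right and Left, which pins down Alice's mix.
  Bob's payoff to Right: p·3 + (1−p)·(-9) = 12p - 9
  Bob's payoff to Left: p·0 + (1−p)·7 = -7p + 7
  12p - 9 = -7p + 7  ⇒  19p = 16  ⇒  p = 16/19.
In a mixed equilibrium Alice is indifferent between Down and Up; this condition fixes q.
  Alice's payoff to Down: q·(-7) + (1−q)·(-2) = -5q - 2
  Alice's payoff to Up: q·(-1) + (1−q)·(-9) = 8q - 9
  -5q - 2 = 8q - 9  ⇒  -13q = -7  ⇒  q = 7/13.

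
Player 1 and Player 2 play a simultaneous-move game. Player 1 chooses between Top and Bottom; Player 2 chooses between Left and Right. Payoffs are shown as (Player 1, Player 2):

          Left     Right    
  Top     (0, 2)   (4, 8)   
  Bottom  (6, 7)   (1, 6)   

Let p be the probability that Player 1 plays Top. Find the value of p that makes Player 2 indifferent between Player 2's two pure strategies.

p = 1/7

In a mixed equilibrium Player 2 is indifferent between Left and Right; this condition fixes p.
  Player 2's payoff to Left: p·2 + (1−p)·7 = -5p + 7
  Player 2's payoff to Right: p·8 + (1−p)·6 = 2p + 6
  -5p + 7 = 2p + 6  ⇒  -7p = -1  ⇒  p = 1/7.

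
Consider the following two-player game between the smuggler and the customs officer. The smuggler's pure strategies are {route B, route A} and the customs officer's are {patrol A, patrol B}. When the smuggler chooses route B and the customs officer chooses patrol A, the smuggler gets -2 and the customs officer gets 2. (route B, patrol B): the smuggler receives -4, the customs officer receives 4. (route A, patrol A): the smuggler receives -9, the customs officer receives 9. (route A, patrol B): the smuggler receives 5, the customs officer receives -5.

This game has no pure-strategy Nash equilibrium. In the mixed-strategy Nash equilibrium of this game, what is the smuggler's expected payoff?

-23/8

The customs officer's mix must leave the smuggler indifferent between route B and route A.
  the smuggler's expected payoff from route B: q·(-2) + (1−q)·(-4) = 2q - 4
  the smuggler's expected payoff from route A: q·(-9) + (1−q)·5 = -14q + 5
  2q - 4 = -14q + 5  ⇒  16q = 9  ⇒  q = 9/16.
At equilibrium the smuggler is indifferent across rows, so the smuggler's payoff equals the payoff from route B: (9/16)·(-2) + (7/16)·(-4) = -23/8.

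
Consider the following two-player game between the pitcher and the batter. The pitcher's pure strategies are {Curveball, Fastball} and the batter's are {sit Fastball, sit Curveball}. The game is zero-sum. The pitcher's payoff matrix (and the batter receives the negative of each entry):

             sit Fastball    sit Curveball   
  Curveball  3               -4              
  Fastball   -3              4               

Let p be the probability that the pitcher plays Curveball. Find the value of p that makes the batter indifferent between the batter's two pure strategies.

p = 1/2

In a mixed equilibrium the batter is indifferent between sit Fastball and sit Curveball; this condition fixes p.
  the batter's expected payoff from sit Fastball: p·(-3) + (1−p)·3 = -6p + 3
  the batter's expected payoff from sit Curveball: p·4 + (1−p)·(-4) = 8p - 4
  -6p + 3 = 8p - 4  ⇒  -14p = -7  ⇒  p = 1/2.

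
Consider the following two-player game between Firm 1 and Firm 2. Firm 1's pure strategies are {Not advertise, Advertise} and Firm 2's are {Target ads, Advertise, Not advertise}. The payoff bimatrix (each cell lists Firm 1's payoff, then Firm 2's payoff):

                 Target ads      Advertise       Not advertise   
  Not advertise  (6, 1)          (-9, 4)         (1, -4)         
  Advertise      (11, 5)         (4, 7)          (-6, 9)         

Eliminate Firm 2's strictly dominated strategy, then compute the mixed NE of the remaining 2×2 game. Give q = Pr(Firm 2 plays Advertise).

Firm 2's strategy Target ads is strictly dominated by Advertise: 4 > 1 and 7 > 5. Eliminate Target ads.
For Firm 1 to be willing to mix, Firm 1 must be indifferent between Not advertise and Advertise, which pins down Firm 2's mix.
  Firm 1's payoff from Not advertise: q·(-9) + (1−q)·1 = -10q + 1
  Firm 1's payoff from Advertise: q·4 + (1−q)·(-6) = 10q - 6
  -10q + 1 = 10q - 6  ⇒  -20q = -7  ⇒  q = 7/20.

q = 7/20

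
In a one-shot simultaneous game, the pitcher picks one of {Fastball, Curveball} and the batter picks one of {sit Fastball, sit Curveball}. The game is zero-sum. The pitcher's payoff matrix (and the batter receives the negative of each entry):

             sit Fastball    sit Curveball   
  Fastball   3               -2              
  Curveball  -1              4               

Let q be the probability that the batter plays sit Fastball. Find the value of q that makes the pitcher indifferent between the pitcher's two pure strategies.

Set the pitcher's expected payoff from Fastball equal to that from Curveball:
  the pitcher's expected payoff from Fastball: q·3 + (1−q)·(-2) = 5q - 2
  the pitcher's expected payoff from Curveball: q·(-1) + (1−q)·4 = -5q + 4
  5q - 2 = -5q + 4  ⇒  10q = 6  ⇒  q = 3/5.

q = 3/5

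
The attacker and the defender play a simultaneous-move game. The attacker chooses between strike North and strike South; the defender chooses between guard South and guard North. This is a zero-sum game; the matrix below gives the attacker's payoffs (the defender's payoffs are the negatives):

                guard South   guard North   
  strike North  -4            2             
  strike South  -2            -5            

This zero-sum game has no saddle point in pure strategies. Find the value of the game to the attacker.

v = -8/3

Set the attacker's expected payoff from strike North equal to that from strike South:
  the attacker's expected payoff from strike North: q·(-4) + (1−q)·2 = -6q + 2
  the attacker's expected payoff from strike South: q·(-2) + (1−q)·(-5) = 3q - 5
  -6q + 2 = 3q - 5  ⇒  -9q = -7  ⇒  q = 7/9.
The value is the attacker's expected payoff against this mix (using strike North): (7/9)·(-4) + (2/9)·2 = -8/3.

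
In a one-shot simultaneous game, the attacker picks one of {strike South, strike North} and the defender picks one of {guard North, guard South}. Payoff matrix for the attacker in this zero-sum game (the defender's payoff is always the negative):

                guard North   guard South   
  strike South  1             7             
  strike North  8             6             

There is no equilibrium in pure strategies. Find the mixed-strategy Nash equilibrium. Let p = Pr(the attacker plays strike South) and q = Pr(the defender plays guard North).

p = 1/4, q = 1/8

For the defender to be willing to mix, the defender must be indifferent between guard North and guard South, which pins down the attacker's mix.
  the defender's payoff to guard North: p·(-1) + (1−p)·(-8) = 7p - 8
  the defender's payoff to guard South: p·(-7) + (1−p)·(-6) = -p - 6
  7p - 8 = -p - 6  ⇒  8p = 2  ⇒  p = 1/4.
The defender's mix must leave the attacker indifferent between strike South and strike North.
  the attacker's payoff to strike South: q·1 + (1−q)·7 = -6q + 7
  the attacker's payoff to strike North: q·8 + (1−q)·6 = 2q + 6
  -6q + 7 = 2q + 6  ⇒  -8q = -1  ⇒  q = 1/8.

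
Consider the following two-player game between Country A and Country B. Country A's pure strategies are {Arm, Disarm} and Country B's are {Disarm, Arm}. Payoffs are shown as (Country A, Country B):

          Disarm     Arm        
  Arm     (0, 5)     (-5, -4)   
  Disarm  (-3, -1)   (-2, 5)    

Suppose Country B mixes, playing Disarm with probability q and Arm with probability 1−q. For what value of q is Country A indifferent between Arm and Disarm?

Country A's indifference between Arm and Disarm determines Country B's mixing probability q:
  Country A's expected payoff from Arm: q·0 + (1−q)·(-5) = 5q - 5
  Country A's expected payoff from Disarm: q·(-3) + (1−q)·(-2) = -q - 2
  5q - 5 = -q - 2  ⇒  6q = 3  ⇒  q = 1/2.

q = 1/2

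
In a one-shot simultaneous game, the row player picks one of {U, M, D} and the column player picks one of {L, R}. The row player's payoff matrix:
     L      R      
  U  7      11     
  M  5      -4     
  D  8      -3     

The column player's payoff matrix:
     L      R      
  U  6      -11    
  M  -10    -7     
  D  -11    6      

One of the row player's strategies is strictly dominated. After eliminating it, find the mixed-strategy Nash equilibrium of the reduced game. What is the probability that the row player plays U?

The row player's strategy M is strictly dominated by D: 8 > 5 and -3 > -4. Eliminate M.
The column player's indifference between L and R determines the row player's mixing probability p:
  the column player's payoff to L: p·6 + (1−p)·(-11) = 17p - 11
  the column player's payoff to R: p·(-11) + (1−p)·6 = -17p + 6
  17p - 11 = -17p + 6  ⇒  34p = 17  ⇒  p = 1/2.

p = 1/2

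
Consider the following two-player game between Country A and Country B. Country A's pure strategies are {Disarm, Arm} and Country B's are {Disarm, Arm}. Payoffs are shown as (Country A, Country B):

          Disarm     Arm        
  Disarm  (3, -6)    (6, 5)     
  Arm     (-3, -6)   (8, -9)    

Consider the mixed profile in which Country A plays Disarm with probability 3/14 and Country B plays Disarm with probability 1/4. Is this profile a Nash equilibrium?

Yes

Check Country B's indifference given Country A's mix p = 3/14:
  payoff from Disarm = -6; payoff from Arm = -6 — equal.
Check Country A's indifference given Country B's mix q = 1/4:
  payoff from Disarm = 21/4; payoff from Arm = 21/4 — equal.
Both players are indifferent, so neither can profitably deviate.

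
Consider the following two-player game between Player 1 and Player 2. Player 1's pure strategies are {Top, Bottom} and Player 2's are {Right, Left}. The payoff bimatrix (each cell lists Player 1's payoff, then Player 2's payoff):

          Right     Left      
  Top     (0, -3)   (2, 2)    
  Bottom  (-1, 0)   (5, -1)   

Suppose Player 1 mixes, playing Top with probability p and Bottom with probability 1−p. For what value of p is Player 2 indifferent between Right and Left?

p = 1/6

In a mixed equilibrium Player 2 is indifferent between Right and Left; this condition fixes p.
  Player 2's payoff to Right: p·(-3) + (1−p)·0 = -3p
  Player 2's payoff to Left: p·2 + (1−p)·(-1) = 3p - 1
  -3p = 3p - 1  ⇒  -6p = -1  ⇒  p = 1/6.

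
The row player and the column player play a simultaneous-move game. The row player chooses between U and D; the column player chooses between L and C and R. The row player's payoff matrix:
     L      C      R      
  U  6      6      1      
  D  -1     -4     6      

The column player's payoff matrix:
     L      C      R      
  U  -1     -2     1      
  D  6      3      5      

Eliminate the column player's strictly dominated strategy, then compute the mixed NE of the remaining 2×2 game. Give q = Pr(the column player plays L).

q = 5/12

The column player's strategy C is strictly dominated by R: 1 > -2 and 5 > 3. Eliminate C.
Set the row player's expected payoff from U equal to that from D:
  the row player's payoff from U: q·6 + (1−q)·1 = 5q + 1
  the row player's payoff from D: q·(-1) + (1−q)·6 = -7q + 6
  5q + 1 = -7q + 6  ⇒  12q = 5  ⇒  q = 5/12.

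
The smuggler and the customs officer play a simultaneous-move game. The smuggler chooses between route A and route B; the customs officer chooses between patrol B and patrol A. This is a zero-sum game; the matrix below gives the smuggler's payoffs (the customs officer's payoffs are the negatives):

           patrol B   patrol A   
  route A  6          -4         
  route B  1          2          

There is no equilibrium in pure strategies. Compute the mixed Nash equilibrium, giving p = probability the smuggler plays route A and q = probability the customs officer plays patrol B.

p = 1/11, q = 6/11

Set the customs officer's expected payoff from patrol B equal to that from patrol A:
  the customs officer's payoff to patrol B: p·(-6) + (1−p)·(-1) = -5p - 1
  the customs officer's payoff to patrol A: p·4 + (1−p)·(-2) = 6p - 2
  -5p - 1 = 6p - 2  ⇒  -11p = -1  ⇒  p = 1/11.
Set the smuggler's expected payoff from route A equal to that from route B:
  the smuggler's payoff to route A: q·6 + (1−q)·(-4) = 10q - 4
  the smuggler's payoff to route B: q·1 + (1−q)·2 = -q + 2
  10q - 4 = -q + 2  ⇒  11q = 6  ⇒  q = 6/11.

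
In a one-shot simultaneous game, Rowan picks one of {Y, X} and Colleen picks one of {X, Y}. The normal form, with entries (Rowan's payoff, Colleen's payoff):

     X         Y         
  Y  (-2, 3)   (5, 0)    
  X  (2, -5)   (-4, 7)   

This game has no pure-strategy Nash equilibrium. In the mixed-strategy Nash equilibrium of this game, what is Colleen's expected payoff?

In a mixed equilibrium Colleen is indifferent between X and Y; this condition fixes p.
  Colleen's expected payoff from X: p·3 + (1−p)·(-5) = 8p - 5
  Colleen's expected payoff from Y: p·0 + (1−p)·7 = -7p + 7
  8p - 5 = -7p + 7  ⇒  15p = 12  ⇒  p = 4/5.
At equilibrium Colleen is indifferent across columns, so Colleen's payoff equals the payoff from X: (4/5)·3 + (1/5)·(-5) = 7/5.

7/5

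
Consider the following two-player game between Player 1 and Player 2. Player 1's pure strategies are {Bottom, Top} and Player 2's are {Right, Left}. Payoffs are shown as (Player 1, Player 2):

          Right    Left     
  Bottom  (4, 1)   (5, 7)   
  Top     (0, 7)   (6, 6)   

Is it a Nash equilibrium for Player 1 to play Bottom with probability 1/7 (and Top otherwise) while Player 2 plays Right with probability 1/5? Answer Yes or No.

Yes

Check Player 2's indifference given Player 1's mix p = 1/7:
  payoff from Right = 43/7; payoff from Left = 43/7 — equal.
Check Player 1's indifference given Player 2's mix q = 1/5:
  payoff from Bottom = 24/5; payoff from Top = 24/5 — equal.
Both players are indifferent, so neither can profitably deviate.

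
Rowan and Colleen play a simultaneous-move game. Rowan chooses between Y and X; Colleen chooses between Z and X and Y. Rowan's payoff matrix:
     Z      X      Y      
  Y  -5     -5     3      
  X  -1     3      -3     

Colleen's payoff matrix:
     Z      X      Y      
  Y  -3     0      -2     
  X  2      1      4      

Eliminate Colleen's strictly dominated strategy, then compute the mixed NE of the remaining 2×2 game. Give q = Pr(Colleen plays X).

Colleen's strategy Z is strictly dominated by Y: -2 > -3 and 4 > 2. Eliminate Z.
Rowan's indifference between Y and X determines Colleen's mixing probability q:
  Rowan's payoff from Y: q·(-5) + (1−q)·3 = -8q + 3
  Rowan's payoff from X: q·3 + (1−q)·(-3) = 6q - 3
  -8q + 3 = 6q - 3  ⇒  -14q = -6  ⇒  q = 3/7.

q = 3/7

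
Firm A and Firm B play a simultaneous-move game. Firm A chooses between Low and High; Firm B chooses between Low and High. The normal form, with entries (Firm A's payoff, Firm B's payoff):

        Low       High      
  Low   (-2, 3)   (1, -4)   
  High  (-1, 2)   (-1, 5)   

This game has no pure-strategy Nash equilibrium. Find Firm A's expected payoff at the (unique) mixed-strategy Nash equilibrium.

In a mixed equilibrium Firm A is indifferent between Low and High; this condition fixes q.
  Firm A's expected payoff from Low: q·(-2) + (1−q)·1 = -3q + 1
  Firm A's expected payoff from High: q·(-1) + (1−q)·(-1) = -1
  -3q + 1 = -1  ⇒  -3q = -2  ⇒  q = 2/3.
At equilibrium Firm A is indifferent across rows, so Firm A's payoff equals the payoff from Low: (2/3)·(-2) + (1/3)·1 = -1.

-1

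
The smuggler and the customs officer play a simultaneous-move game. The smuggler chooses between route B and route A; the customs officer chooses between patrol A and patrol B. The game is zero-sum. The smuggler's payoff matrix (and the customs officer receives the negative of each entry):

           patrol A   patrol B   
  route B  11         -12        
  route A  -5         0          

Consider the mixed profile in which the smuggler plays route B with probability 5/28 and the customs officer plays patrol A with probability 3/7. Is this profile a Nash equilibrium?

Yes

Check the customs officer's indifference given the smuggler's mix p = 5/28:
  payoff from patrol A = 15/7; payoff from patrol B = 15/7 — equal.
Check the smuggler's indifference given the customs officer's mix q = 3/7:
  payoff from route B = -15/7; payoff from route A = -15/7 — equal.
Both players are indifferent, so neither can profitably deviate.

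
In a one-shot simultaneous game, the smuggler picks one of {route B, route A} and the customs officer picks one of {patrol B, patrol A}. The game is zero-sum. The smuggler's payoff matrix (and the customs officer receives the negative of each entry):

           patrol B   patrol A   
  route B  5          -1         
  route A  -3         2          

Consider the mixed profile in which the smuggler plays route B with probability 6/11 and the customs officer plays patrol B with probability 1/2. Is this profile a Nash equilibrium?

Given the smuggler's mix p = 6/11, the customs officer's payoff from patrol B is -15/11 but from patrol A is -4/11. The customs officer strictly prefers patrol A, so the customs officer would not mix.
So the proposed profile is not a Nash equilibrium.

No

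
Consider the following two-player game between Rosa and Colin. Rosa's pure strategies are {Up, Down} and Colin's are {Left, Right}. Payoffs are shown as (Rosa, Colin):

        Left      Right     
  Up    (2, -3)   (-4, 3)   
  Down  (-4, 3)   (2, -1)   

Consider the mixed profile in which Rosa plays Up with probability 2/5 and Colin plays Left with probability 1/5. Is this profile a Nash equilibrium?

No

Given Colin's mix q = 1/5, Rosa's payoff from Up is -14/5 but from Down is 4/5. Rosa strictly prefers Down, so Rosa would not mix.
So the proposed profile is not a Nash equilibrium.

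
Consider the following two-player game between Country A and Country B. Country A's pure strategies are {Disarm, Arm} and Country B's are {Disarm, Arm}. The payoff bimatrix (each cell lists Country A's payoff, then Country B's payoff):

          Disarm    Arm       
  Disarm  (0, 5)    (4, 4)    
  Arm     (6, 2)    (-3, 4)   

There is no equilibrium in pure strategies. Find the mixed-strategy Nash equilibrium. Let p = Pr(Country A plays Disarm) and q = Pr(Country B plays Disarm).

Country B's indifference between Disarm and Arm determines Country A's mixing probability p:
  Country B's expected payoff from Disarm: p·5 + (1−p)·2 = 3p + 2
  Country B's expected payoff from Arm: p·4 + (1−p)·4 = 4
  3p + 2 = 4  ⇒  3p = 2  ⇒  p = 2/3.
Country B's mix must leave Country A indifferent between Disarm and Arm.
  Country A's payoff to Disarm: q·0 + (1−q)·4 = -4q + 4
  Country A's payoff to Arm: q·6 + (1−q)·(-3) = 9q - 3
  -4q + 4 = 9q - 3  ⇒  -13q = -7  ⇒  q = 7/13.

p = 2/3, q = 7/13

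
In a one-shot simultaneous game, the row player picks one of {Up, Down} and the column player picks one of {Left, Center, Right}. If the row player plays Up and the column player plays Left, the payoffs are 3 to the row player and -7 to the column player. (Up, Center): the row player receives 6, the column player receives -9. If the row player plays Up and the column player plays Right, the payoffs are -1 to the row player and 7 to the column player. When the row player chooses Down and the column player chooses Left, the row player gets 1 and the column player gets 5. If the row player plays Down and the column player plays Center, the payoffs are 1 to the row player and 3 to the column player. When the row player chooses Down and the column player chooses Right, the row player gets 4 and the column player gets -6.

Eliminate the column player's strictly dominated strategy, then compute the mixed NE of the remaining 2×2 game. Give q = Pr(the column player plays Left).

The column player's strategy Center is strictly dominated by Left: -7 > -9 and 5 > 3. Eliminate Center.
For the row player to be willing to mix, the row player must be indifferent between Up and Down, which pins down the column player's mix.
  the row player's payoff from Up: q·3 + (1−q)·(-1) = 4q - 1
  the row player's payoff from Down: q·1 + (1−q)·4 = -3q + 4
  4q - 1 = -3q + 4  ⇒  7q = 5  ⇒  q = 5/7.

q = 5/7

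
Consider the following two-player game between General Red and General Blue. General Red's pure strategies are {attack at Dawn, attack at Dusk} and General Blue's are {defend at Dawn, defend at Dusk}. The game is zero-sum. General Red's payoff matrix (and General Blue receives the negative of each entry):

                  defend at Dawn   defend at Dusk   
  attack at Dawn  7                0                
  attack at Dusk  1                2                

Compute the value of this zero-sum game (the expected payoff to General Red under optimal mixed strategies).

v = 7/4

Set General Red's expected payoff from attack at Dawn equal to that from attack at Dusk:
  General Red's expected payoff from attack at Dawn: q·7 + (1−q)·0 = 7q
  General Red's expected payoff from attack at Dusk: q·1 + (1−q)·2 = -q + 2
  7q = -q + 2  ⇒  8q = 2  ⇒  q = 1/4.
The value is General Red's expected payoff against this mix (using attack at Dawn): (1/4)·7 + (3/4)·0 = 7/4.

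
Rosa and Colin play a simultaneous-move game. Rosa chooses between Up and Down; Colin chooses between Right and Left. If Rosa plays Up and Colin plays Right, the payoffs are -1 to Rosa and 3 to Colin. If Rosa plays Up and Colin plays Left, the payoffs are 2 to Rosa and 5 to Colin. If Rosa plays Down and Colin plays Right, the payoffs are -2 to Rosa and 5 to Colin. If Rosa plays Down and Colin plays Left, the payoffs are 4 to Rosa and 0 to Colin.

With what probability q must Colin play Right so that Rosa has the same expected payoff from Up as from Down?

q = 2/3

Rosa's indifference between Up and Down determines Colin's mixing probability q:
  Rosa's payoff from Up: q·(-1) + (1−q)·2 = -3q + 2
  Rosa's payoff from Down: q·(-2) + (1−q)·4 = -6q + 4
  -3q + 2 = -6q + 4  ⇒  3q = 2  ⇒  q = 2/3.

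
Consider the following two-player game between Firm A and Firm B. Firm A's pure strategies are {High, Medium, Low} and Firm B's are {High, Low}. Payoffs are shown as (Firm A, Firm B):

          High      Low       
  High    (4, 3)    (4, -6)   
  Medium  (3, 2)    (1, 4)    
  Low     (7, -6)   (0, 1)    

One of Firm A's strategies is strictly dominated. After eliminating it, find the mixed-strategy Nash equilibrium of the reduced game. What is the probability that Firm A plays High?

Firm A's strategy Medium is strictly dominated by High: 4 > 3 and 4 > 1. Eliminate Medium.
For Firm B to be willing to mix, Firm B must be indifferent between High and Low, which pins down Firm A's mix.
  Firm B's payoff to High: p·3 + (1−p)·(-6) = 9p - 6
  Firm B's payoff to Low: p·(-6) + (1−p)·1 = -7p + 1
  9p - 6 = -7p + 1  ⇒  16p = 7  ⇒  p = 7/16.

p = 7/16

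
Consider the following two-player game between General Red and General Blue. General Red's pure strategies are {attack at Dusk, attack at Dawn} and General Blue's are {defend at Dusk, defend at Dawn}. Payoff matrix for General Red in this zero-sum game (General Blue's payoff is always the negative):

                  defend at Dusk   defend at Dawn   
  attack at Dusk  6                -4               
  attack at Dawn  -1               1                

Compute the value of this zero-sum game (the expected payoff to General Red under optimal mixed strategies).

v = 1/6

Set General Red's expected payoff from attack at Dusk equal to that from attack at Dawn:
  General Red's payoff from attack at Dusk: q·6 + (1−q)·(-4) = 10q - 4
  General Red's payoff from attack at Dawn: q·(-1) + (1−q)·1 = -2q + 1
  10q - 4 = -2q + 1  ⇒  12q = 5  ⇒  q = 5/12.
The value is General Red's expected payoff against this mix (using attack at Dusk): (5/12)·6 + (7/12)·(-4) = 1/6.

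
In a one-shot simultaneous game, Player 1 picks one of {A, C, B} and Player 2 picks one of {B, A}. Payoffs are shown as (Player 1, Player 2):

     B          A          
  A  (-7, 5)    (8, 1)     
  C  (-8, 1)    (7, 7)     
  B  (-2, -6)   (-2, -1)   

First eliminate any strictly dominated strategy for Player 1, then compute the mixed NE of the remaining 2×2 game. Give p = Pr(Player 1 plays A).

Player 1's strategy C is strictly dominated by A: -7 > -8 and 8 > 7. Eliminate C.
In a mixed equilibrium Player 2 is indifferent between B and A; this condition fixes p.
  Player 2's payoff to B: p·5 + (1−p)·(-6) = 11p - 6
  Player 2's payoff to A: p·1 + (1−p)·(-1) = 2p - 1
  11p - 6 = 2p - 1  ⇒  9p = 5  ⇒  p = 5/9.

p = 5/9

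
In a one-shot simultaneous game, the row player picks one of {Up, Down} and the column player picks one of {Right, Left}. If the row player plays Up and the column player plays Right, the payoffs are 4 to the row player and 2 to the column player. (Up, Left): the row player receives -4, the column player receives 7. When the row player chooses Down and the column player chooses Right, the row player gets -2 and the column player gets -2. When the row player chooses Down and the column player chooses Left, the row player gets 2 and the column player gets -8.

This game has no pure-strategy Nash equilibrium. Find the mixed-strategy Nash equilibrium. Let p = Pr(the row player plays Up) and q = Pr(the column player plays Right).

p = 6/11, q = 1/2

The column player's indifference between Right and Left determines the row player's mixing probability p:
  the column player's payoff from Right: p·2 + (1−p)·(-2) = 4p - 2
  the column player's payoff from Left: p·7 + (1−p)·(-8) = 15p - 8
  4p - 2 = 15p - 8  ⇒  -11p = -6  ⇒  p = 6/11.
For the row player to be willing to mix, the row player must be indifferent between Up and Down, which pins down the column player's mix.
  the row player's payoff from Up: q·4 + (1−q)·(-4) = 8q - 4
  the row player's payoff from Down: q·(-2) + (1−q)·2 = -4q + 2
  8q - 4 = -4q + 2  ⇒  12q = 6  ⇒  q = 1/2.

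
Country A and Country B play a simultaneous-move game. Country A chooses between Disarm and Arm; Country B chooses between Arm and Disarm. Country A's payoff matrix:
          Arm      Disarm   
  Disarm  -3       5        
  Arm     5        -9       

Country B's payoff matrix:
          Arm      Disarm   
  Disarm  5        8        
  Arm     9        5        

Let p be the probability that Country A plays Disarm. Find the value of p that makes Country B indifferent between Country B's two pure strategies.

p = 4/7

Country B's indifference between Arm and Disarm determines Country A's mixing probability p:
  Country B's expected payoff from Arm: p·5 + (1−p)·9 = -4p + 9
  Country B's expected payoff from Disarm: p·8 + (1−p)·5 = 3p + 5
  -4p + 9 = 3p + 5  ⇒  -7p = -4  ⇒  p = 4/7.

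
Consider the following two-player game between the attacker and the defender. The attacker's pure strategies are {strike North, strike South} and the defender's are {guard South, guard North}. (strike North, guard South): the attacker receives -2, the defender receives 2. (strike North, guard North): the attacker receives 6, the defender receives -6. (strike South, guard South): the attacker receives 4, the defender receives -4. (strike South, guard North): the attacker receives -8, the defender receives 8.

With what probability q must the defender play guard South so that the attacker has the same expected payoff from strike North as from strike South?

In a mixed equilibrium the attacker is indifferent between strike North and strike South; this condition fixes q.
  the attacker's expected payoff from strike North: q·(-2) + (1−q)·6 = -8q + 6
  the attacker's expected payoff from strike South: q·4 + (1−q)·(-8) = 12q - 8
  -8q + 6 = 12q - 8  ⇒  -20q = -14  ⇒  q = 7/10.

q = 7/10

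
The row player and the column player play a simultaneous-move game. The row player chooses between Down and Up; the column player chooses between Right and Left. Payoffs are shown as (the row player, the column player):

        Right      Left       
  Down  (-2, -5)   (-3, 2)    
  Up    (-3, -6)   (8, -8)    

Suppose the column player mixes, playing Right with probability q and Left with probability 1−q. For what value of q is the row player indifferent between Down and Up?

For the row player to be willing to mix, the row player must be indifferent between Down and Up, which pins down the column player's mix.
  the row player's payoff from Down: q·(-2) + (1−q)·(-3) = q - 3
  the row player's payoff from Up: q·(-3) + (1−q)·8 = -11q + 8
  q - 3 = -11q + 8  ⇒  12q = 11  ⇒  q = 11/12.

q = 11/12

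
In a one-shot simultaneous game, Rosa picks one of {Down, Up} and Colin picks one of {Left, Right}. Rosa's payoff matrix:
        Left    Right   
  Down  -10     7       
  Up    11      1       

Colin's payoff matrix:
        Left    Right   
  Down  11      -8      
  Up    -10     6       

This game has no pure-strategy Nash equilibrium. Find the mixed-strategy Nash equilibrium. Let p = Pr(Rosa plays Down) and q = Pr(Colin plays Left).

p = 16/35, q = 2/9

For Colin to be willing to mix, Colin must be indifferent between Left and Right, which pins down Rosa's mix.
  Colin's payoff to Left: p·11 + (1−p)·(-10) = 21p - 10
  Colin's payoff to Right: p·(-8) + (1−p)·6 = -14p + 6
  21p - 10 = -14p + 6  ⇒  35p = 16  ⇒  p = 16/35.
In a mixed equilibrium Rosa is indifferent between Down and Up; this condition fixes q.
  Rosa's expected payoff from Down: q·(-10) + (1−q)·7 = -17q + 7
  Rosa's expected payoff from Up: q·11 + (1−q)·1 = 10q + 1
  -17q + 7 = 10q + 1  ⇒  -27q = -6  ⇒  q = 2/9.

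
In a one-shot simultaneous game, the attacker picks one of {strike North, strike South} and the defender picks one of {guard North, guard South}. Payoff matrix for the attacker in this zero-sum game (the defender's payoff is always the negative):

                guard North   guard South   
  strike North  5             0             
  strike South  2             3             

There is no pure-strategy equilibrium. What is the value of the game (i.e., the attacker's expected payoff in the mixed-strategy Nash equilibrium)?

v = 5/2

For the attacker to be willing to mix, the attacker must be indifferent between strike North and strike South, which pins down the defender's mix.
  the attacker's expected payoff from strike North: q·5 + (1−q)·0 = 5q
  the attacker's expected payoff from strike South: q·2 + (1−q)·3 = -q + 3
  5q = -q + 3  ⇒  6q = 3  ⇒  q = 1/2.
The value is the attacker's expected payoff against this mix (using strike North): (1/2)·5 + (1/2)·0 = 5/2.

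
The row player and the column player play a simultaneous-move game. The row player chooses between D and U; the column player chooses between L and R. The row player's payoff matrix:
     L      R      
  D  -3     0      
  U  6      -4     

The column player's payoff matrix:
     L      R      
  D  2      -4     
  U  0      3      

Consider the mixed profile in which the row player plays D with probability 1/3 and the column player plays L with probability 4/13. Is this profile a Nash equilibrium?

Check the column player's indifference given the row player's mix p = 1/3:
  payoff from L = 2/3; payoff from R = 2/3 — equal.
Check the row player's indifference given the column player's mix q = 4/13:
  payoff from D = -12/13; payoff from U = -12/13 — equal.
Both players are indifferent, so neither can profitably deviate.

Yes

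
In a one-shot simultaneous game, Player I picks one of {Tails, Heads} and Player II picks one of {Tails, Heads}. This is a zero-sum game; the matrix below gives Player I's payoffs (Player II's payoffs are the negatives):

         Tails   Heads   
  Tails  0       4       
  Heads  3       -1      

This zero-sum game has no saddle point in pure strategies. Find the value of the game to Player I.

v = 3/2

In a mixed equilibrium Player I is indifferent between Tails and Heads; this condition fixes q.
  Player I's payoff to Tails: q·0 + (1−q)·4 = -4q + 4
  Player I's payoff to Heads: q·3 + (1−q)·(-1) = 4q - 1
  -4q + 4 = 4q - 1  ⇒  -8q = -5  ⇒  q = 5/8.
The value is Player I's expected payoff against this mix (using Tails): (5/8)·0 + (3/8)·4 = 3/2.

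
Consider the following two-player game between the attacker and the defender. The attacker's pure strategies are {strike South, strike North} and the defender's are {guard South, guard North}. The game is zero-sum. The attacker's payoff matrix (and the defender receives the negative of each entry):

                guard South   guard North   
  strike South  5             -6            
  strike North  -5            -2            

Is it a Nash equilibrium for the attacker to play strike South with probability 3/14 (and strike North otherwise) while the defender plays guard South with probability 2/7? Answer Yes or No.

Yes

Check the defender's indifference given the attacker's mix p = 3/14:
  payoff from guard South = 20/7; payoff from guard North = 20/7 — equal.
Check the attacker's indifference given the defender's mix q = 2/7:
  payoff from strike South = -20/7; payoff from strike North = -20/7 — equal.
Both players are indifferent, so neither can profitably deviate.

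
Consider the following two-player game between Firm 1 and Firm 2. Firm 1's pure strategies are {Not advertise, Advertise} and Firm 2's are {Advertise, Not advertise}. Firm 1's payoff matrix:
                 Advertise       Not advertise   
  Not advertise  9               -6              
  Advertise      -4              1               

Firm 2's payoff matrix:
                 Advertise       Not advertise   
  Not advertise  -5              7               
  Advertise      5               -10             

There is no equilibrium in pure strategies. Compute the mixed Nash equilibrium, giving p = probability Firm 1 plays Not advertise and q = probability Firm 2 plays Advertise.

Firm 1's mix must leave Firm 2 indifferent between Advertise and Not advertise.
  Firm 2's payoff from Advertise: p·(-5) + (1−p)·5 = -10p + 5
  Firm 2's payoff from Not advertise: p·7 + (1−p)·(-10) = 17p - 10
  -10p + 5 = 17p - 10  ⇒  -27p = -15  ⇒  p = 5/9.
Firm 2's mix must leave Firm 1 indifferent between Not advertise and Advertise.
  Firm 1's payoff to Not advertise: q·9 + (1−q)·(-6) = 15q - 6
  Firm 1's payoff to Advertise: q·(-4) + (1−q)·1 = -5q + 1
  15q - 6 = -5q + 1  ⇒  20q = 7  ⇒  q = 7/20.

p = 5/9, q = 7/20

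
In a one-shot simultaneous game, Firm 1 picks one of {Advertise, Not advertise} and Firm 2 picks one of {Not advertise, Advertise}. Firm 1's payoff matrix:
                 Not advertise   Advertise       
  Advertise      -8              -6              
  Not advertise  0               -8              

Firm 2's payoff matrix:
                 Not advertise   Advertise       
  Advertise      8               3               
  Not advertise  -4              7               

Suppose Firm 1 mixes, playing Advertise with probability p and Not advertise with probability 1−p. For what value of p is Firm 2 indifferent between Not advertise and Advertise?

In a mixed equilibrium Firm 2 is indifferent between Not advertise and Advertise; this condition fixes p.
  Firm 2's payoff to Not advertise: p·8 + (1−p)·(-4) = 12p - 4
  Firm 2's payoff to Advertise: p·3 + (1−p)·7 = -4p + 7
  12p - 4 = -4p + 7  ⇒  16p = 11  ⇒  p = 11/16.

p = 11/16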